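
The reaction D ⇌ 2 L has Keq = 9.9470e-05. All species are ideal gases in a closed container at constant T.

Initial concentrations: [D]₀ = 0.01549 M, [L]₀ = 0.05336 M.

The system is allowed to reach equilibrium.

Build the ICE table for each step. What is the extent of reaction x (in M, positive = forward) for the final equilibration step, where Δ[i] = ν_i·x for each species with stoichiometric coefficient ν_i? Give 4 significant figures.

Q₀ = 0.1838 vs Keq = 9.9470e-05 ⇒ Q>K, reverse
Step 1:
                   D          L
  I          0.01549    0.05336
  C          0.02567   -0.05134
  E          0.04116   0.002023
  solve Keq expr → x = -0.02567; check Q = 9.9470e-05

x = -0.02567 M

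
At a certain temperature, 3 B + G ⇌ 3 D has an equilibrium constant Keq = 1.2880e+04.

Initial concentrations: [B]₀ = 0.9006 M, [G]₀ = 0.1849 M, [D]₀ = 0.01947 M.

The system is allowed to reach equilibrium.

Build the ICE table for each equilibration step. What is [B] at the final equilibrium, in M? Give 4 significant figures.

[B]_eq = 0.3469 M

Q₀ = 5.4647e-05 vs Keq = 1.2880e+04 ⇒ Q<K, forward
Step 1:
                   B          G          D
  init        0.9006     0.1849    0.01947
  Δ          -0.5537    -0.1846     0.5537
  eq          0.3469 3.4996e-04     0.5731
  solve Keq expr → x = 0.1846; check Q = 1.2880e+04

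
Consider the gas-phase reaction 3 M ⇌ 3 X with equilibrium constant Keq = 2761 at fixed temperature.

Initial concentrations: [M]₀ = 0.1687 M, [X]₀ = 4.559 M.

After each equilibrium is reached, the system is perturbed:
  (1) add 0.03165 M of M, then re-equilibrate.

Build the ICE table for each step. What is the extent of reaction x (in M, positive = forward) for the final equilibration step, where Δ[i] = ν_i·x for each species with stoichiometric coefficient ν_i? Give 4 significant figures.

x = 0.009848 M

Q₀ = 1.9736e+04 vs Keq = 2761 ⇒ Q>K, reverse
Step 1:
                    M           X
  init         0.1687       4.559
  Δ            0.1459     -0.1459
  eq           0.3146       4.413
  solve Keq expr → x = -0.04862; check Q = 2761
Then add 0.03165 M of M.
Step 2:
                    M           X
  init         0.3462       4.413
  Δ          -0.02954     0.02954
  eq           0.3167       4.443
  solve Keq expr → x = 0.009848; check Q = 2761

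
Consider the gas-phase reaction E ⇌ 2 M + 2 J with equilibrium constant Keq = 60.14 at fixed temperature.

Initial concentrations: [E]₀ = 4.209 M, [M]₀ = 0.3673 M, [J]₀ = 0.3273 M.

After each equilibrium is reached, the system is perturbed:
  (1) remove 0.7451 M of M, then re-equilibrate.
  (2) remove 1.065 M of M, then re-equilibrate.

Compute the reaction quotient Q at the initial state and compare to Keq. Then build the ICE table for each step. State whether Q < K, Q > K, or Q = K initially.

Q₀ = 0.003434; Q < K (proceeds forward)

Q₀ = 0.003434 vs Keq = 60.14 ⇒ Q<K, forward
Step 1:
                    E           M           J
  init          4.209      0.3673      0.3273
  Δ            -1.597       3.193       3.193
  eq            2.612        3.56        3.52
  solve Keq expr → x = 1.597; check Q = 60.14
Then remove 0.7451 M of M.
Step 2:
                    E           M           J
  init          2.612       2.815        3.52
  Δ           -0.1663      0.3326      0.3326
  eq            2.446       3.148       3.853
  solve Keq expr → x = 0.1663; check Q = 60.14
Then remove 1.065 M of M.
Step 3:
                    E           M           J
  init          2.446       2.083       3.853
  Δ            -0.265      0.5301      0.5301
  eq            2.181       2.613       4.383
  solve Keq expr → x = 0.265; check Q = 60.14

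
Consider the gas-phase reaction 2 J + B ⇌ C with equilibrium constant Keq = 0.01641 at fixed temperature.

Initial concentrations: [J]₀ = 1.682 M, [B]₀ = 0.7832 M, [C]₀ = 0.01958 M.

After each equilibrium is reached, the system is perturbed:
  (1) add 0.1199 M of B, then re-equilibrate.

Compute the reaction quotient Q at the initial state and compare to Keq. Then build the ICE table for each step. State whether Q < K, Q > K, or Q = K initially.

Q₀ = 0.008837 vs Keq = 0.01641 ⇒ Q<K, forward
Step 1:
                    J           B           C
  init          1.682      0.7832     0.01958
  Δ          -0.02969    -0.01484     0.01484
  eq            1.652      0.7684     0.03442
  solve Keq expr → x = 0.01484; check Q = 0.01641
Then add 0.1199 M of B.
Step 2:
                    J           B           C
  init          1.652      0.8883     0.03442
  Δ         -0.009421   -0.004711    0.004711
  eq            1.643      0.8835     0.03913
  solve Keq expr → x = 0.004711; check Q = 0.01641

Q₀ = 0.008837; Q < K (proceeds forward)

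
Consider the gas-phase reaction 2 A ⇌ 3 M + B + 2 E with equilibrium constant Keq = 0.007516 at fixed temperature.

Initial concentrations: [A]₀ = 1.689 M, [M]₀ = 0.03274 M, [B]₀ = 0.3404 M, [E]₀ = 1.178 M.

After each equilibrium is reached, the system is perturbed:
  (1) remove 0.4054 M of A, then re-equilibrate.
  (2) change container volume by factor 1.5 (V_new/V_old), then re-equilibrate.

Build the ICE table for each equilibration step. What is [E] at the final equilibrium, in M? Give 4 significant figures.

[E]_eq = 0.933 M

Q₀ = 5.8111e-06 vs Keq = 0.007516 ⇒ Q<K, forward
Step 1:
                   A          M          B          E
  Initial      1.689    0.03274     0.3404      1.178
  Change      -0.167     0.2504    0.08348      0.167
  Equil        1.522     0.2832     0.4239      1.345
  solve Keq expr → x = 0.08348; check Q = 0.007516
Then remove 0.4054 M of A.
Step 2:
                   A          M          B          E
  Initial      1.117     0.2832     0.4239      1.345
  Change     0.02855   -0.04282   -0.01427   -0.02855
  Equil        1.145     0.2404     0.4096      1.316
  solve Keq expr → x = -0.01427; check Q = 0.007516
Then change container volume by factor 1.5 (V_new/V_old).
Step 3:
                   A          M          B          E
  Initial     0.7635     0.1602     0.2731     0.8776
  Change    -0.05535    0.08303    0.02768    0.05535
  Equil       0.7081     0.2433     0.3007      0.933
  solve Keq expr → x = 0.02768; check Q = 0.007516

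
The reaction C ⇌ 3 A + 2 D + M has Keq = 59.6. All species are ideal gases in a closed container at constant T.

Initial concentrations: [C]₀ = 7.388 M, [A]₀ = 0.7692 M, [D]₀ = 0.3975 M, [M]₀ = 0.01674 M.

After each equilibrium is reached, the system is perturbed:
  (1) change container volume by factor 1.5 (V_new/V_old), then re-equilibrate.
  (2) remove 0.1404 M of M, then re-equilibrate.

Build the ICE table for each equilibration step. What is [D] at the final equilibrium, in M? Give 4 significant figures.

Q₀ = 1.6294e-04 vs Keq = 59.6 ⇒ Q<K, forward
Step 1:
                  C         A         D         M
  Initial     7.388    0.7692    0.3975   0.01674
  Change     -1.038     3.115     2.077     1.038
  Equil        6.35     3.884     2.474     1.055
  solve Keq expr → x = 1.038; check Q = 59.6
Then change container volume by factor 1.5 (V_new/V_old).
Step 2:
                  C         A         D         M
  Initial     4.233     2.589     1.649    0.7034
  Change    -0.3149    0.9448    0.6298    0.3149
  Equil       3.918     3.534     2.279     1.018
  solve Keq expr → x = 0.3149; check Q = 59.6
Then remove 0.1404 M of M.
Step 3:
                  C         A         D         M
  Initial     3.918     3.534     2.279    0.8779
  Change   -0.02634   0.07903   0.05269   0.02634
  Equil       3.892     3.613     2.332    0.9042
  solve Keq expr → x = 0.02634; check Q = 59.6

[D]_eq = 2.332 M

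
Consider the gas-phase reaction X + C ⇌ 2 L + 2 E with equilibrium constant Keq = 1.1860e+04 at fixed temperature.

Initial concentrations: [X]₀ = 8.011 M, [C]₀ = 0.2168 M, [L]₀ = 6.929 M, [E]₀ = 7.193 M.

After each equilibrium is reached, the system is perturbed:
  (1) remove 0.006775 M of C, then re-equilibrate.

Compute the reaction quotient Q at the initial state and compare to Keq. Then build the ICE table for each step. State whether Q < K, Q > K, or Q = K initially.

Q₀ = 1430; Q < K (proceeds forward)

Q₀ = 1430 vs Keq = 1.1860e+04 ⇒ Q<K, forward
Step 1:
                    X           C           L           E
  I             8.011      0.2168       6.929       7.193
  C            -0.184      -0.184       0.368       0.368
  E             7.827     0.03279       7.297       7.561
  solve Keq expr → x = 0.184; check Q = 1.1860e+04
Then remove 0.006775 M of C.
Step 2:
                    X           C           L           E
  I             7.827     0.02602       7.297       7.561
  C          0.006518    0.006518    -0.01304    -0.01304
  E             7.834     0.03254       7.284       7.548
  solve Keq expr → x = -0.006518; check Q = 1.1860e+04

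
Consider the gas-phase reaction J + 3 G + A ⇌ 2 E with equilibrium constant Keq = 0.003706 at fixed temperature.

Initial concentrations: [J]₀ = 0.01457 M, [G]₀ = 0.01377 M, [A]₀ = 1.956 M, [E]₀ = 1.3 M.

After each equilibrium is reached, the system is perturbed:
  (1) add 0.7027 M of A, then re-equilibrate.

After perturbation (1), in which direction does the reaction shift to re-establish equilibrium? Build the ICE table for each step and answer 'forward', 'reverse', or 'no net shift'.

Q₀ = 2.2712e+07 vs Keq = 0.003706 ⇒ Q>K, reverse
Step 1:
                   J          G          A          E
  Initial    0.01457    0.01377      1.956        1.3
  Change      0.5672      1.701     0.5672     -1.134
  Equil       0.5817      1.715      2.523     0.1657
  solve Keq expr → x = -0.5672; check Q = 0.003706
Then add 0.7027 M of A.
Step 2:
                   J          G          A          E
  Initial     0.5817      1.715      3.226     0.1657
  Change   -0.008092   -0.02428  -0.008092    0.01618
  Equil       0.5736      1.691      3.218     0.1819
  solve Keq expr → x = 0.008092; check Q = 0.003706

Direction: forward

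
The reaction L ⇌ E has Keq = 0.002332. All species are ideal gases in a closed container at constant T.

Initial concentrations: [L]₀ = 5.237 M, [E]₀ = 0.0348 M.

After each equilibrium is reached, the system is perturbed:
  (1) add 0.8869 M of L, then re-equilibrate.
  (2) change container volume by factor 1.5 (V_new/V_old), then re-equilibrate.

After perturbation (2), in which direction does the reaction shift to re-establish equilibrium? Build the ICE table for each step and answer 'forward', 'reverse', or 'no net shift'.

Q₀ = 0.006645 vs Keq = 0.002332 ⇒ Q>K, reverse
Step 1:
                    L           E
  Initial       5.237      0.0348
  Change      0.02253    -0.02253
  Equil          5.26     0.01227
  solve Keq expr → x = -0.02253; check Q = 0.002332
Then add 0.8869 M of L.
Step 2:
                    L           E
  Initial       6.146     0.01227
  Change    -0.002063    0.002063
  Equil         6.144     0.01433
  solve Keq expr → x = 0.002063; check Q = 0.002332
Then change container volume by factor 1.5 (V_new/V_old).
Step 3:
                    L           E
  Initial       4.096    0.009552
  Change            0           0
  Equil         4.096    0.009552
  solve Keq expr → x = 0; check Q = 0.002332

Direction: no net shift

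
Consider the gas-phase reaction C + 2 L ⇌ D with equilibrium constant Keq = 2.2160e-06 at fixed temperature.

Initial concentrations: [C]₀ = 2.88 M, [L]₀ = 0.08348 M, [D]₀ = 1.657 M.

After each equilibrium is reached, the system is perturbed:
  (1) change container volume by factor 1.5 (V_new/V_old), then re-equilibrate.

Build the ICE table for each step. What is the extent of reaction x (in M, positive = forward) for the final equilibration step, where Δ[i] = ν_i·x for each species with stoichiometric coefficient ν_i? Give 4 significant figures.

x = -4.2972e-05 M

Q₀ = 82.56 vs Keq = 2.2160e-06 ⇒ Q>K, reverse
Step 1:
                  C         L         D
  Initial      2.88   0.08348     1.657
  Change      1.657     3.314    -1.657
  Equil       4.537     3.397 1.1603e-04
  solve Keq expr → x = -1.657; check Q = 2.2160e-06
Then change container volume by factor 1.5 (V_new/V_old).
Step 2:
                  C         L         D
  Initial     3.025     2.265 7.7355e-05
  Change  4.2972e-05 8.5944e-05 -4.2972e-05
  Equil       3.025     2.265 3.4383e-05
  solve Keq expr → x = -4.2972e-05; check Q = 2.2160e-06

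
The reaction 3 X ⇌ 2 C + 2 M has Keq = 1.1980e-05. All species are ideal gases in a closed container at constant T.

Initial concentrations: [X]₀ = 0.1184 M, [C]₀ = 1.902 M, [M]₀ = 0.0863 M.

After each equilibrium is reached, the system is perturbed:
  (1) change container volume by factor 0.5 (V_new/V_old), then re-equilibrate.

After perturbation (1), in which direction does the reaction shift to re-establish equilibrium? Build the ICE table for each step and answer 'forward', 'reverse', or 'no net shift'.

Q₀ = 16.23 vs Keq = 1.1980e-05 ⇒ Q>K, reverse
Step 1:
                    X           C           M
  Initial      0.1184       1.902      0.0863
  Change       0.1291    -0.08607    -0.08607
  Equil        0.2475       1.816  2.3469e-04
  solve Keq expr → x = -0.04303; check Q = 1.1980e-05
Then change container volume by factor 0.5 (V_new/V_old).
Step 2:
                    X           C           M
  Initial       0.495       3.632  4.6937e-04
  Change   2.0588e-04 -1.3726e-04 -1.3726e-04
  Equil        0.4952       3.632  3.3211e-04
  solve Keq expr → x = -6.8628e-05; check Q = 1.1980e-05

Direction: reverse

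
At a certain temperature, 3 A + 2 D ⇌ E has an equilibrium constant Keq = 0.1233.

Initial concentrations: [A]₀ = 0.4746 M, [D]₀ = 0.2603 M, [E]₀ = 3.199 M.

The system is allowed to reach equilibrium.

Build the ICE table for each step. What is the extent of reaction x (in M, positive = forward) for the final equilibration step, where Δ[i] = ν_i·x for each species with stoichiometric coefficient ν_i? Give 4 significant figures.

Q₀ = 441.7 vs Keq = 0.1233 ⇒ Q>K, reverse
Step 1:
                  A         D         E
  Initial    0.4746    0.2603     3.199
  Change      1.727     1.151   -0.5757
  Equil       2.202     1.412     2.623
  solve Keq expr → x = -0.5757; check Q = 0.1233

x = -0.5757 M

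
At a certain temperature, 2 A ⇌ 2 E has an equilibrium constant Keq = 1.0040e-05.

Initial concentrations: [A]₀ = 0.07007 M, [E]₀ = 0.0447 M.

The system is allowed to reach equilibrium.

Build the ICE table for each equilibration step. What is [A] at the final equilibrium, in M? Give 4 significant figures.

[A]_eq = 0.1144 M

Q₀ = 0.407 vs Keq = 1.0040e-05 ⇒ Q>K, reverse
Step 1:
                  A         E
  I         0.07007    0.0447
  C         0.04434  -0.04434
  E          0.1144 3.6251e-04
  solve Keq expr → x = -0.02217; check Q = 1.0040e-05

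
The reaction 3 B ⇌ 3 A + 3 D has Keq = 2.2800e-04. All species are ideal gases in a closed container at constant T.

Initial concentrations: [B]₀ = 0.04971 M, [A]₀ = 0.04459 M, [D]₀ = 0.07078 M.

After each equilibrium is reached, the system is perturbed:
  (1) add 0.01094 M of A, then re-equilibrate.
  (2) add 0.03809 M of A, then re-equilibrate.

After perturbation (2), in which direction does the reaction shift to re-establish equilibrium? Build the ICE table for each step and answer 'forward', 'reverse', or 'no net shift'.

Direction: reverse

Q₀ = 2.5593e-04 vs Keq = 2.2800e-04 ⇒ Q>K, reverse
Step 1:
                   B          A          D
  init       0.04971    0.04459    0.07078
  Δ       6.7833e-04 -6.7833e-04 -6.7833e-04
  eq         0.05039    0.04391     0.0701
  solve Keq expr → x = -2.2611e-04; check Q = 2.2800e-04
Then add 0.01094 M of A.
Step 2:
                   B          A          D
  init       0.05039    0.05485     0.0701
  Δ         0.004218  -0.004218  -0.004218
  eq         0.05461    0.05063    0.06588
  solve Keq expr → x = -0.001406; check Q = 2.2800e-04
Then add 0.03809 M of A.
Step 3:
                   B          A          D
  init       0.05461    0.08872    0.06588
  Δ          0.01234   -0.01234   -0.01234
  eq         0.06695    0.07638    0.05354
  solve Keq expr → x = -0.004113; check Q = 2.2800e-04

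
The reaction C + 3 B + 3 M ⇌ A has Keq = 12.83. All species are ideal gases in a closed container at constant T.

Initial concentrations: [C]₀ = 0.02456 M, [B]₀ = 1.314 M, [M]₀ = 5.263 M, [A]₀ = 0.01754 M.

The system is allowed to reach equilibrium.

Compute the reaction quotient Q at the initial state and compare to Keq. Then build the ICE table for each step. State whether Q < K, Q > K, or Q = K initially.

Q₀ = 0.002159; Q < K (proceeds forward)

Q₀ = 0.002159 vs Keq = 12.83 ⇒ Q<K, forward
Step 1:
                    C           B           M           A
  I           0.02456       1.314       5.263     0.01754
  C          -0.02455    -0.07364    -0.07364     0.02455
  E        1.2301e-05        1.24       5.189     0.04209
  solve Keq expr → x = 0.02455; check Q = 12.83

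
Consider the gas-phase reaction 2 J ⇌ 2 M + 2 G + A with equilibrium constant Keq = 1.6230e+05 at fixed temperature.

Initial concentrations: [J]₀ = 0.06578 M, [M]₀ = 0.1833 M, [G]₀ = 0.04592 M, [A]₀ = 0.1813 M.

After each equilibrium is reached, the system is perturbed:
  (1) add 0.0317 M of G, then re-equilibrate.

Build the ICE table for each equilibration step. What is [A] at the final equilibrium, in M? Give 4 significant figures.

[A]_eq = 0.2142 M

Q₀ = 0.002969 vs Keq = 1.6230e+05 ⇒ Q<K, forward
Step 1:
                  J         M         G         A
  I         0.06578    0.1833   0.04592    0.1813
  C        -0.06575   0.06575   0.06575   0.03287
  E       3.1947e-05     0.249    0.1117    0.2142
  solve Keq expr → x = 0.03287; check Q = 1.6230e+05
Then add 0.0317 M of G.
Step 2:
                  J         M         G         A
  I       3.1947e-05     0.249    0.1434    0.2142
  C       9.0646e-06 -9.0646e-06 -9.0646e-06 -4.5323e-06
  E       4.1012e-05     0.249    0.1434    0.2142
  solve Keq expr → x = -4.5323e-06; check Q = 1.6230e+05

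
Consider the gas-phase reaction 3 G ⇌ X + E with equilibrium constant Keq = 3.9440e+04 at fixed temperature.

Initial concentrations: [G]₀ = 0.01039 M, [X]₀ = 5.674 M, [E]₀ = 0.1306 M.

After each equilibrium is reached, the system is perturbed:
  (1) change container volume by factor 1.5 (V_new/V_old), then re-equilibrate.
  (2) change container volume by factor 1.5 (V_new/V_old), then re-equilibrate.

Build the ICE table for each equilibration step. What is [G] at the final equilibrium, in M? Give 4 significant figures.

[G]_eq = 0.01516 M

Q₀ = 6.6067e+05 vs Keq = 3.9440e+04 ⇒ Q>K, reverse
Step 1:
                   G          X          E
  I          0.01039      5.674     0.1306
  C          0.01582  -0.005275  -0.005275
  E          0.02621      5.669     0.1253
  solve Keq expr → x = -0.005275; check Q = 3.9440e+04
Then change container volume by factor 1.5 (V_new/V_old).
Step 2:
                   G          X          E
  I          0.01748      3.779    0.08355
  C         0.002462 -8.2062e-04 -8.2062e-04
  E          0.01994      3.778    0.08273
  solve Keq expr → x = -8.2062e-04; check Q = 3.9440e+04
Then change container volume by factor 1.5 (V_new/V_old).
Step 3:
                   G          X          E
  I          0.01329      2.519    0.05515
  C         0.001865 -6.2163e-04 -6.2163e-04
  E          0.01516      2.518    0.05453
  solve Keq expr → x = -6.2163e-04; check Q = 3.9440e+04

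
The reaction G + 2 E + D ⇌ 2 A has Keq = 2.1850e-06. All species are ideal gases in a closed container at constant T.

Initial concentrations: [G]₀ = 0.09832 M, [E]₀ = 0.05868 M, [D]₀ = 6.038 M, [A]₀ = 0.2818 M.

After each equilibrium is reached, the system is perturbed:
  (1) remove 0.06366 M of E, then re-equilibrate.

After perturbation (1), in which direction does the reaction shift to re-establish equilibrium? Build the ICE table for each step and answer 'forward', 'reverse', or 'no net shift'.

Q₀ = 38.85 vs Keq = 2.1850e-06 ⇒ Q>K, reverse
Step 1:
                   G          E          D          A
  init       0.09832    0.05868      6.038     0.2818
  Δ           0.1406     0.2812     0.1406    -0.2812
  eq          0.2389     0.3399      6.179 6.1039e-04
  solve Keq expr → x = -0.1406; check Q = 2.1850e-06
Then remove 0.06366 M of E.
Step 2:
                   G          E          D          A
  init        0.2389     0.2762      6.179 6.1039e-04
  Δ       5.7032e-05 1.1406e-04 5.7032e-05 -1.1406e-04
  eq           0.239     0.2763      6.179 4.9632e-04
  solve Keq expr → x = -5.7032e-05; check Q = 2.1850e-06

Direction: reverse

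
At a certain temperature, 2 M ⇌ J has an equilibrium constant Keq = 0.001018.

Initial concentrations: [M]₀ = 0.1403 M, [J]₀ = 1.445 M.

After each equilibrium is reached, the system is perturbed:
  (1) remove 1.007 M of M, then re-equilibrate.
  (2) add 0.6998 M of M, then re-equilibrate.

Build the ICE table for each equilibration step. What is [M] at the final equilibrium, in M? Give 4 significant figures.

[M]_eq = 2.708 M

Q₀ = 73.41 vs Keq = 0.001018 ⇒ Q>K, reverse
Step 1:
                   M          J
  Initial     0.1403      1.445
  Change       2.872     -1.436
  Equil        3.012   0.009234
  solve Keq expr → x = -1.436; check Q = 0.001018
Then remove 1.007 M of M.
Step 2:
                   M          J
  Initial      2.005   0.009234
  Change      0.0102  -0.005101
  Equil        2.015   0.004133
  solve Keq expr → x = -0.005101; check Q = 0.001018
Then add 0.6998 M of M.
Step 3:
                   M          J
  Initial      2.715   0.004133
  Change   -0.006665   0.003333
  Equil        2.708   0.007466
  solve Keq expr → x = 0.003333; check Q = 0.001018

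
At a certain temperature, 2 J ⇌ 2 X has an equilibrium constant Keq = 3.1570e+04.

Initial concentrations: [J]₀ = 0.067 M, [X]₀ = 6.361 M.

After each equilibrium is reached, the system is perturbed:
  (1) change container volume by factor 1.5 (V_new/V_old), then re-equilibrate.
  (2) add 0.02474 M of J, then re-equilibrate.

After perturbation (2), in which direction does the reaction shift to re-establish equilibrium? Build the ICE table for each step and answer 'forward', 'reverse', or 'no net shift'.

Direction: forward

Q₀ = 9014 vs Keq = 3.1570e+04 ⇒ Q<K, forward
Step 1:
                    J           X
  init          0.067       6.361
  Δ          -0.03102     0.03102
  eq          0.03598       6.392
  solve Keq expr → x = 0.01551; check Q = 3.1570e+04
Then change container volume by factor 1.5 (V_new/V_old).
Step 2:
                    J           X
  init        0.02398       4.261
  Δ                 0           0
  eq          0.02398       4.261
  solve Keq expr → x = 0; check Q = 3.1570e+04
Then add 0.02474 M of J.
Step 3:
                    J           X
  init        0.04872       4.261
  Δ           -0.0246      0.0246
  eq          0.02412       4.286
  solve Keq expr → x = 0.0123; check Q = 3.1570e+04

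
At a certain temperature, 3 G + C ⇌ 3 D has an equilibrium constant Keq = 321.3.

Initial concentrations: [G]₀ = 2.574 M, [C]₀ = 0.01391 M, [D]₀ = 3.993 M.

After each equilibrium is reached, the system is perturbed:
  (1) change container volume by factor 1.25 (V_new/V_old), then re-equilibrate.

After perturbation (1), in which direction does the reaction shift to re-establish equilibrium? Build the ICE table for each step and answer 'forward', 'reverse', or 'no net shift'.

Q₀ = 268.4 vs Keq = 321.3 ⇒ Q<K, forward
Step 1:
                    G           C           D
  Initial       2.574     0.01391       3.993
  Change     -0.00644   -0.002147     0.00644
  Equil         2.568     0.01176       3.999
  solve Keq expr → x = 0.002147; check Q = 321.3
Then change container volume by factor 1.25 (V_new/V_old).
Step 2:
                    G           C           D
  Initial       2.054    0.009411         3.2
  Change     0.006511     0.00217   -0.006511
  Equil         2.061     0.01158       3.193
  solve Keq expr → x = -0.00217; check Q = 321.3

Direction: reverse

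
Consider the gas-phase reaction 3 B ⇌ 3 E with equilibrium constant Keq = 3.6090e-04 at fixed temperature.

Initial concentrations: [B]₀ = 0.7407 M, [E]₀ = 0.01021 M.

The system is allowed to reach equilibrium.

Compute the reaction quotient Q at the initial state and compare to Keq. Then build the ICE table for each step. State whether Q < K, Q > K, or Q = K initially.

Q₀ = 2.6191e-06; Q < K (proceeds forward)

Q₀ = 2.6191e-06 vs Keq = 3.6090e-04 ⇒ Q<K, forward
Step 1:
                   B          E
  init        0.7407    0.01021
  Δ          -0.0397     0.0397
  eq           0.701    0.04991
  solve Keq expr → x = 0.01323; check Q = 3.6090e-04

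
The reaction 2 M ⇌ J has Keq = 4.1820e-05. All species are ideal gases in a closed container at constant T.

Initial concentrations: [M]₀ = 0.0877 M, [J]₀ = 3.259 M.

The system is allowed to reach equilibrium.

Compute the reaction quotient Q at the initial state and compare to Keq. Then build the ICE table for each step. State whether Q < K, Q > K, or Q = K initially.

Q₀ = 423.7 vs Keq = 4.1820e-05 ⇒ Q>K, reverse
Step 1:
                   M          J
  init        0.0877      3.259
  Δ            6.514     -3.257
  eq           6.602   0.001823
  solve Keq expr → x = -3.257; check Q = 4.1820e-05

Q₀ = 423.7; Q > K (proceeds reverse)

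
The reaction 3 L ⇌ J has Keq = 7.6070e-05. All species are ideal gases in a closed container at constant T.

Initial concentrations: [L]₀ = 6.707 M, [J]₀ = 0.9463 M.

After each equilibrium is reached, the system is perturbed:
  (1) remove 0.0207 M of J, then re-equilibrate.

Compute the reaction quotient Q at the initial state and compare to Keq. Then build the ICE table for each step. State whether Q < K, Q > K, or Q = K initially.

Q₀ = 0.003136; Q > K (proceeds reverse)

Q₀ = 0.003136 vs Keq = 7.6070e-05 ⇒ Q>K, reverse
Step 1:
                   L          J
  Initial      6.707     0.9463
  Change       2.652    -0.8839
  Equil        9.359    0.06236
  solve Keq expr → x = -0.8839; check Q = 7.6070e-05
Then remove 0.0207 M of J.
Step 2:
                   L          J
  Initial      9.359    0.04166
  Change    -0.05861    0.01954
  Equil          9.3    0.06119
  solve Keq expr → x = 0.01954; check Q = 7.6070e-05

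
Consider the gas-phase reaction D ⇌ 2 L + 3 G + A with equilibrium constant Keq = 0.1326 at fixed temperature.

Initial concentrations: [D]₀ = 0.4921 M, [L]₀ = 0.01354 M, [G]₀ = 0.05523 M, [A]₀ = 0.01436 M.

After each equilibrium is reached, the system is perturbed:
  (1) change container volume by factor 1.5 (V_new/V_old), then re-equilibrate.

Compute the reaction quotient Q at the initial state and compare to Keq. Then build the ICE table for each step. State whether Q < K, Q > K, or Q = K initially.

Q₀ = 9.0129e-10; Q < K (proceeds forward)

Q₀ = 9.0129e-10 vs Keq = 0.1326 ⇒ Q<K, forward
Step 1:
                    D           L           G           A
  Initial      0.4921     0.01354     0.05523     0.01436
  Change      -0.2454      0.4907      0.7361      0.2454
  Equil        0.2467      0.5042      0.7913      0.2597
  solve Keq expr → x = 0.2454; check Q = 0.1326
Then change container volume by factor 1.5 (V_new/V_old).
Step 2:
                    D           L           G           A
  Initial      0.1645      0.3362      0.5275      0.1731
  Change     -0.05393      0.1079      0.1618     0.05393
  Equil        0.1106       0.444      0.6893      0.2271
  solve Keq expr → x = 0.05393; check Q = 0.1326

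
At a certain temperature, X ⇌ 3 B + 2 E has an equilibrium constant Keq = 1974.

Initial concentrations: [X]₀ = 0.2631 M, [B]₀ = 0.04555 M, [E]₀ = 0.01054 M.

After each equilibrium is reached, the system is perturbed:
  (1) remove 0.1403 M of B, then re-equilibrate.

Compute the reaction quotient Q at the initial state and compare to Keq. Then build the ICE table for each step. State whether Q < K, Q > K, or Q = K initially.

Q₀ = 3.9905e-08; Q < K (proceeds forward)

Q₀ = 3.9905e-08 vs Keq = 1974 ⇒ Q<K, forward
Step 1:
                   X          B          E
  I           0.2631    0.04555    0.01054
  C           -0.263      0.789      0.526
  E       8.4788e-05     0.8346     0.5366
  solve Keq expr → x = 0.263; check Q = 1974
Then remove 0.1403 M of B.
Step 2:
                   X          B          E
  I       8.4788e-05     0.6943     0.5366
  C       -3.5939e-05 1.0782e-04 7.1878e-05
  E       4.8849e-05     0.6944     0.5366
  solve Keq expr → x = 3.5939e-05; check Q = 1974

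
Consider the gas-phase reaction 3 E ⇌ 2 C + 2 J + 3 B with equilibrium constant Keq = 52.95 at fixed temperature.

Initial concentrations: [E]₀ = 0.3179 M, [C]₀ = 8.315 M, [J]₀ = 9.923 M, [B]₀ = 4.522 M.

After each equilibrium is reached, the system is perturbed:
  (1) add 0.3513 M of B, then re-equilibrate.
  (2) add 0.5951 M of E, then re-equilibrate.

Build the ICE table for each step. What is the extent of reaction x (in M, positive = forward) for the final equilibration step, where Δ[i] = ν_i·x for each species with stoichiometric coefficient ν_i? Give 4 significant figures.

x = 0.04042 M

Q₀ = 1.9594e+07 vs Keq = 52.95 ⇒ Q>K, reverse
Step 1:
                  E         C         J         B
  Initial    0.3179     8.315     9.923     4.522
  Change      3.427    -2.285    -2.285    -3.427
  Equil       3.745      6.03     7.638     1.095
  solve Keq expr → x = -1.142; check Q = 52.95
Then add 0.3513 M of B.
Step 2:
                  E         C         J         B
  Initial     3.745      6.03     7.638     1.446
  Change     0.2422   -0.1615   -0.1615   -0.2422
  Equil       3.988     5.869     7.477     1.204
  solve Keq expr → x = -0.08074; check Q = 52.95
Then add 0.5951 M of E.
Step 3:
                  E         C         J         B
  Initial     4.583     5.869     7.477     1.204
  Change    -0.1213   0.08084   0.08084    0.1213
  Equil       4.461     5.949     7.557     1.325
  solve Keq expr → x = 0.04042; check Q = 52.95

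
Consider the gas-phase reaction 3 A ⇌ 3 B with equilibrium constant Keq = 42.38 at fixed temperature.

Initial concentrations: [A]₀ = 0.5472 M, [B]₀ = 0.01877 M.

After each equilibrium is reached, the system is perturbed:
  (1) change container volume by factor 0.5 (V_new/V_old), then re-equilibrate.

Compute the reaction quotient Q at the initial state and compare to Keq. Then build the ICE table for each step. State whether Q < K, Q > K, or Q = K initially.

Q₀ = 4.0360e-05; Q < K (proceeds forward)

Q₀ = 4.0360e-05 vs Keq = 42.38 ⇒ Q<K, forward
Step 1:
                  A         B
  I          0.5472   0.01877
  C          -0.421     0.421
  E          0.1262    0.4398
  solve Keq expr → x = 0.1403; check Q = 42.38
Then change container volume by factor 0.5 (V_new/V_old).
Step 2:
                  A         B
  I          0.2523    0.8796
  C               0         0
  E          0.2523    0.8796
  solve Keq expr → x = 0; check Q = 42.38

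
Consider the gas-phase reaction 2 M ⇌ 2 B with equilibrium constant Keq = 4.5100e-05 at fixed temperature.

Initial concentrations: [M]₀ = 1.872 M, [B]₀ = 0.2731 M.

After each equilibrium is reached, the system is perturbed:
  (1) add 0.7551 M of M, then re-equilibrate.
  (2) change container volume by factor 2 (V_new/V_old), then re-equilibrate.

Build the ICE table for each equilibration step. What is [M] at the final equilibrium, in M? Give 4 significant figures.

[M]_eq = 1.44 M

Q₀ = 0.02128 vs Keq = 4.5100e-05 ⇒ Q>K, reverse
Step 1:
                   M          B
  I            1.872     0.2731
  C           0.2588    -0.2588
  E            2.131    0.01431
  solve Keq expr → x = -0.1294; check Q = 4.5100e-05
Then add 0.7551 M of M.
Step 2:
                   M          B
  I            2.886    0.01431
  C        -0.005037   0.005037
  E            2.881    0.01935
  solve Keq expr → x = 0.002519; check Q = 4.5100e-05
Then change container volume by factor 2 (V_new/V_old).
Step 3:
                   M          B
  I             1.44   0.009673
  C                0          0
  E             1.44   0.009673
  solve Keq expr → x = 0; check Q = 4.5100e-05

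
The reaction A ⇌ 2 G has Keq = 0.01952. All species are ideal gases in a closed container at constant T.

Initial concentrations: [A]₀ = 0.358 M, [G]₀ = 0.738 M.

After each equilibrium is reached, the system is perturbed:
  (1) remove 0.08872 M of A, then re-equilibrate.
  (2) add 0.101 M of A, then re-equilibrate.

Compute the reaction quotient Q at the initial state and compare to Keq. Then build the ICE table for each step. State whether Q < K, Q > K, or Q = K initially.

Q₀ = 1.521 vs Keq = 0.01952 ⇒ Q>K, reverse
Step 1:
                    A           G
  I             0.358       0.738
  C            0.3118     -0.6237
  E            0.6698      0.1143
  solve Keq expr → x = -0.3118; check Q = 0.01952
Then remove 0.08872 M of A.
Step 2:
                    A           G
  I            0.5811      0.1143
  C          0.003749   -0.007499
  E            0.5849      0.1068
  solve Keq expr → x = -0.003749; check Q = 0.01952
Then add 0.101 M of A.
Step 3:
                    A           G
  I            0.6859      0.1068
  C          -0.00425      0.0085
  E            0.6816      0.1153
  solve Keq expr → x = 0.00425; check Q = 0.01952

Q₀ = 1.521; Q > K (proceeds reverse)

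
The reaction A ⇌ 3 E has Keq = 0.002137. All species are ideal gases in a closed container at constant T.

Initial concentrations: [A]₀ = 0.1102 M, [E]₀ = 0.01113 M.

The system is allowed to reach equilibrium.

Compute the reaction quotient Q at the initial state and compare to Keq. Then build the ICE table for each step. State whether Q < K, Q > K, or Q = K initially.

Q₀ = 1.2511e-05; Q < K (proceeds forward)

Q₀ = 1.2511e-05 vs Keq = 0.002137 ⇒ Q<K, forward
Step 1:
                   A          E
  I           0.1102    0.01113
  C         -0.01584    0.04751
  E          0.09436    0.05864
  solve Keq expr → x = 0.01584; check Q = 0.002137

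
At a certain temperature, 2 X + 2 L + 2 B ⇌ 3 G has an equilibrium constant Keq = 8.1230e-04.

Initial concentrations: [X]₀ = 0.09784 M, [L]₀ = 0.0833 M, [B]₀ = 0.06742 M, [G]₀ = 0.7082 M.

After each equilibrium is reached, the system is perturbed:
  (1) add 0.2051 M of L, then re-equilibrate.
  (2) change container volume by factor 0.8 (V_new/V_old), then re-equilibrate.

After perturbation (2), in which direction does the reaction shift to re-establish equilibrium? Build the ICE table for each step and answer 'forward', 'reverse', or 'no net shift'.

Q₀ = 1.1764e+06 vs Keq = 8.1230e-04 ⇒ Q>K, reverse
Step 1:
                   X          L          B          G
  init       0.09784     0.0833    0.06742     0.7082
  Δ           0.4542     0.4542     0.4542    -0.6813
  eq           0.552     0.5375     0.5216     0.0269
  solve Keq expr → x = -0.2271; check Q = 8.1230e-04
Then add 0.2051 M of L.
Step 2:
                   X          L          B          G
  init         0.552     0.7426     0.5216     0.0269
  Δ        -0.004011  -0.004011  -0.004011   0.006017
  eq           0.548     0.7386     0.5176    0.03291
  solve Keq expr → x = 0.002006; check Q = 8.1230e-04
Then change container volume by factor 0.8 (V_new/V_old).
Step 3:
                   X          L          B          G
  init         0.685     0.9232      0.647    0.04114
  Δ        -0.006273  -0.006273  -0.006273    0.00941
  eq          0.6788      0.917     0.6407    0.05055
  solve Keq expr → x = 0.003137; check Q = 8.1230e-04

Direction: forward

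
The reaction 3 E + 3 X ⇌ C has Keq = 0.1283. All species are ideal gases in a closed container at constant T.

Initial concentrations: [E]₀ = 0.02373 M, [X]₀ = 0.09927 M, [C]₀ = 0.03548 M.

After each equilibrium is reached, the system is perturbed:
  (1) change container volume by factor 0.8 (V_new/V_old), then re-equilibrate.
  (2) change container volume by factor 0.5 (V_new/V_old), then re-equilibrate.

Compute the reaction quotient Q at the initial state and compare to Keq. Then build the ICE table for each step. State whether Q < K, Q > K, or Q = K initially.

Q₀ = 2.7142e+06; Q > K (proceeds reverse)

Q₀ = 2.7142e+06 vs Keq = 0.1283 ⇒ Q>K, reverse
Step 1:
                  E         X         C
  init      0.02373   0.09927   0.03548
  Δ          0.1064    0.1064  -0.03548
  eq         0.1302    0.2057 2.4627e-06
  solve Keq expr → x = -0.03548; check Q = 0.1283
Then change container volume by factor 0.8 (V_new/V_old).
Step 2:
                  E         X         C
  init       0.1627    0.2571 3.0783e-06
  Δ       -1.8932e-05 -1.8932e-05 6.3106e-06
  eq         0.1627    0.2571 9.3890e-06
  solve Keq expr → x = 6.3106e-06; check Q = 0.1283
Then change container volume by factor 0.5 (V_new/V_old).
Step 3:
                  E         X         C
  init       0.3254    0.5142 1.8778e-05
  Δ       -0.001701 -0.001701 5.6689e-04
  eq         0.3237    0.5125 5.8567e-04
  solve Keq expr → x = 5.6689e-04; check Q = 0.1283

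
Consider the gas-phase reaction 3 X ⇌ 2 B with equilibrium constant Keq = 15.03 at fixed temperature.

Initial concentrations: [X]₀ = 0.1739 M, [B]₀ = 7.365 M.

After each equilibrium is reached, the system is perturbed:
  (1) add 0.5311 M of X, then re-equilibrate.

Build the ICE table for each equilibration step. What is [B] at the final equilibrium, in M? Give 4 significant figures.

[B]_eq = 6.86 M

Q₀ = 1.0314e+04 vs Keq = 15.03 ⇒ Q>K, reverse
Step 1:
                   X          B
  Initial     0.1739      7.365
  Change       1.243    -0.8285
  Equil        1.417      6.537
  solve Keq expr → x = -0.4142; check Q = 15.03
Then add 0.5311 M of X.
Step 2:
                   X          B
  Initial      1.948      6.537
  Change     -0.4848     0.3232
  Equil        1.463       6.86
  solve Keq expr → x = 0.1616; check Q = 15.03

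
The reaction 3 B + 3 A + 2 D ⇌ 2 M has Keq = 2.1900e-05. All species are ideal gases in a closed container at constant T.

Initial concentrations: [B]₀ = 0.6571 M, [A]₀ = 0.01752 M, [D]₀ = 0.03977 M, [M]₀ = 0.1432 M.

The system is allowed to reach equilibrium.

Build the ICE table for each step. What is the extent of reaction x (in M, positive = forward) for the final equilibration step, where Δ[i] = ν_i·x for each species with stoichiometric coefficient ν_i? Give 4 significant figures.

x = -0.07156 M

Q₀ = 8.4972e+06 vs Keq = 2.1900e-05 ⇒ Q>K, reverse
Step 1:
                   B          A          D          M
  init        0.6571    0.01752    0.03977     0.1432
  Δ           0.2147     0.2147     0.1431    -0.1431
  eq          0.8718     0.2322     0.1829 7.7953e-05
  solve Keq expr → x = -0.07156; check Q = 2.1900e-05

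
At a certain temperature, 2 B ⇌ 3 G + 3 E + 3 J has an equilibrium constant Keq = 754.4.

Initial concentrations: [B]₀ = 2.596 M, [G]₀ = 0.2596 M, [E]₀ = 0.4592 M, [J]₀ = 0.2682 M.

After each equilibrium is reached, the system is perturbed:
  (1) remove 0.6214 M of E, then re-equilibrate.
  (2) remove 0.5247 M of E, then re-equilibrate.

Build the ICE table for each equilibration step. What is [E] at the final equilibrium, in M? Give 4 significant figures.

Q₀ = 4.8494e-06 vs Keq = 754.4 ⇒ Q<K, forward
Step 1:
                   B          G          E          J
  init         2.596     0.2596     0.4592     0.2682
  Δ           -1.265      1.898      1.898      1.898
  eq           1.331      2.157      2.357      2.166
  solve Keq expr → x = 0.6326; check Q = 754.4
Then remove 0.6214 M of E.
Step 2:
                   B          G          E          J
  init         1.331      2.157      1.736      2.166
  Δ           -0.114     0.1711     0.1711     0.1711
  eq           1.217      2.328      1.907      2.337
  solve Keq expr → x = 0.05702; check Q = 754.4
Then remove 0.5247 M of E.
Step 3:
                   B          G          E          J
  init         1.217      2.328      1.382      2.337
  Δ          -0.1133       0.17       0.17       0.17
  eq           1.103      2.498      1.552      2.507
  solve Keq expr → x = 0.05666; check Q = 754.4

[E]_eq = 1.552 M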